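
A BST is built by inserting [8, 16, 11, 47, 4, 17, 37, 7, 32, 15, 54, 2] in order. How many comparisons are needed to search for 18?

Search path for 18: 8 -> 16 -> 47 -> 17 -> 37 -> 32
Found: False
Comparisons: 6


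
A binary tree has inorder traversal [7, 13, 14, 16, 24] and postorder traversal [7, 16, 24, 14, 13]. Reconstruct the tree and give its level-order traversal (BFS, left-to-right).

Inorder:   [7, 13, 14, 16, 24]
Postorder: [7, 16, 24, 14, 13]
Algorithm: postorder visits root last, so walk postorder right-to-left;
each value is the root of the current inorder slice — split it at that
value, recurse on the right subtree first, then the left.
Recursive splits:
  root=13; inorder splits into left=[7], right=[14, 16, 24]
  root=14; inorder splits into left=[], right=[16, 24]
  root=24; inorder splits into left=[16], right=[]
  root=16; inorder splits into left=[], right=[]
  root=7; inorder splits into left=[], right=[]
Reconstructed level-order: [13, 7, 14, 24, 16]


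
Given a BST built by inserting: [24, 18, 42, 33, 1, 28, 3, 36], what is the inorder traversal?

Tree insertion order: [24, 18, 42, 33, 1, 28, 3, 36]
Tree (level-order array): [24, 18, 42, 1, None, 33, None, None, 3, 28, 36]
Inorder traversal: [1, 3, 18, 24, 28, 33, 36, 42]


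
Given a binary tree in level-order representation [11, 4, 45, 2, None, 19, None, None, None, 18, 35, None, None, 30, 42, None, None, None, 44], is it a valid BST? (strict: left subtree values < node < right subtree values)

Level-order array: [11, 4, 45, 2, None, 19, None, None, None, 18, 35, None, None, 30, 42, None, None, None, 44]
Validate using subtree bounds (lo, hi): at each node, require lo < value < hi,
then recurse left with hi=value and right with lo=value.
Preorder trace (stopping at first violation):
  at node 11 with bounds (-inf, +inf): OK
  at node 4 with bounds (-inf, 11): OK
  at node 2 with bounds (-inf, 4): OK
  at node 45 with bounds (11, +inf): OK
  at node 19 with bounds (11, 45): OK
  at node 18 with bounds (11, 19): OK
  at node 35 with bounds (19, 45): OK
  at node 30 with bounds (19, 35): OK
  at node 42 with bounds (35, 45): OK
  at node 44 with bounds (42, 45): OK
No violation found at any node.
Result: Valid BST


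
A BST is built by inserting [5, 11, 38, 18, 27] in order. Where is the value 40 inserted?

Starting tree (level order): [5, None, 11, None, 38, 18, None, None, 27]
Insertion path: 5 -> 11 -> 38
Result: insert 40 as right child of 38
Final tree (level order): [5, None, 11, None, 38, 18, 40, None, 27]


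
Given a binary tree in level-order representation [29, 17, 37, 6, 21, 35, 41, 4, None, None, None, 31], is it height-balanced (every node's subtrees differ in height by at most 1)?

Tree (level-order array): [29, 17, 37, 6, 21, 35, 41, 4, None, None, None, 31]
Definition: a tree is height-balanced if, at every node, |h(left) - h(right)| <= 1 (empty subtree has height -1).
Bottom-up per-node check:
  node 4: h_left=-1, h_right=-1, diff=0 [OK], height=0
  node 6: h_left=0, h_right=-1, diff=1 [OK], height=1
  node 21: h_left=-1, h_right=-1, diff=0 [OK], height=0
  node 17: h_left=1, h_right=0, diff=1 [OK], height=2
  node 31: h_left=-1, h_right=-1, diff=0 [OK], height=0
  node 35: h_left=0, h_right=-1, diff=1 [OK], height=1
  node 41: h_left=-1, h_right=-1, diff=0 [OK], height=0
  node 37: h_left=1, h_right=0, diff=1 [OK], height=2
  node 29: h_left=2, h_right=2, diff=0 [OK], height=3
All nodes satisfy the balance condition.
Result: Balanced


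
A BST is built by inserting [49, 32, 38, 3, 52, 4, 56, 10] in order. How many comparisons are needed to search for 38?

Search path for 38: 49 -> 32 -> 38
Found: True
Comparisons: 3


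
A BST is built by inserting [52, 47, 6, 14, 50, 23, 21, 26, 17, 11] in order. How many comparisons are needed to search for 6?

Search path for 6: 52 -> 47 -> 6
Found: True
Comparisons: 3


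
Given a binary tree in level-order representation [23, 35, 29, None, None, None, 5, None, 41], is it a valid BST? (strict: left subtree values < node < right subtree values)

Level-order array: [23, 35, 29, None, None, None, 5, None, 41]
Validate using subtree bounds (lo, hi): at each node, require lo < value < hi,
then recurse left with hi=value and right with lo=value.
Preorder trace (stopping at first violation):
  at node 23 with bounds (-inf, +inf): OK
  at node 35 with bounds (-inf, 23): VIOLATION
Node 35 violates its bound: not (-inf < 35 < 23).
Result: Not a valid BST


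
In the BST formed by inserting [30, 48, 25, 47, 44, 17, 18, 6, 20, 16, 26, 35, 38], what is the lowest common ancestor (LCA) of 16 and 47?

Tree insertion order: [30, 48, 25, 47, 44, 17, 18, 6, 20, 16, 26, 35, 38]
Tree (level-order array): [30, 25, 48, 17, 26, 47, None, 6, 18, None, None, 44, None, None, 16, None, 20, 35, None, None, None, None, None, None, 38]
In a BST, the LCA of p=16, q=47 is the first node v on the
root-to-leaf path with p <= v <= q (go left if both < v, right if both > v).
Walk from root:
  at 30: 16 <= 30 <= 47, this is the LCA
LCA = 30


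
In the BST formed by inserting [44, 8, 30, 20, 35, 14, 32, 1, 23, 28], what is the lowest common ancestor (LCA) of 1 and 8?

Tree insertion order: [44, 8, 30, 20, 35, 14, 32, 1, 23, 28]
Tree (level-order array): [44, 8, None, 1, 30, None, None, 20, 35, 14, 23, 32, None, None, None, None, 28]
In a BST, the LCA of p=1, q=8 is the first node v on the
root-to-leaf path with p <= v <= q (go left if both < v, right if both > v).
Walk from root:
  at 44: both 1 and 8 < 44, go left
  at 8: 1 <= 8 <= 8, this is the LCA
LCA = 8


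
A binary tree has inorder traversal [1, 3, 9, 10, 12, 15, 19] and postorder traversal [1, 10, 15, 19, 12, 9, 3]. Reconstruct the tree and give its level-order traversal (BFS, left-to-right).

Inorder:   [1, 3, 9, 10, 12, 15, 19]
Postorder: [1, 10, 15, 19, 12, 9, 3]
Algorithm: postorder visits root last, so walk postorder right-to-left;
each value is the root of the current inorder slice — split it at that
value, recurse on the right subtree first, then the left.
Recursive splits:
  root=3; inorder splits into left=[1], right=[9, 10, 12, 15, 19]
  root=9; inorder splits into left=[], right=[10, 12, 15, 19]
  root=12; inorder splits into left=[10], right=[15, 19]
  root=19; inorder splits into left=[15], right=[]
  root=15; inorder splits into left=[], right=[]
  root=10; inorder splits into left=[], right=[]
  root=1; inorder splits into left=[], right=[]
Reconstructed level-order: [3, 1, 9, 12, 10, 19, 15]


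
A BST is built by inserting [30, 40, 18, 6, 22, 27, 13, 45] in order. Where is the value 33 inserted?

Starting tree (level order): [30, 18, 40, 6, 22, None, 45, None, 13, None, 27]
Insertion path: 30 -> 40
Result: insert 33 as left child of 40
Final tree (level order): [30, 18, 40, 6, 22, 33, 45, None, 13, None, 27]


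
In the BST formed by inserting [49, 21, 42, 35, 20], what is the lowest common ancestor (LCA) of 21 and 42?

Tree insertion order: [49, 21, 42, 35, 20]
Tree (level-order array): [49, 21, None, 20, 42, None, None, 35]
In a BST, the LCA of p=21, q=42 is the first node v on the
root-to-leaf path with p <= v <= q (go left if both < v, right if both > v).
Walk from root:
  at 49: both 21 and 42 < 49, go left
  at 21: 21 <= 21 <= 42, this is the LCA
LCA = 21


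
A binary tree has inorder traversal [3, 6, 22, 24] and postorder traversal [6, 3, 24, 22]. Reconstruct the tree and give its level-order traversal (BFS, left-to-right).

Inorder:   [3, 6, 22, 24]
Postorder: [6, 3, 24, 22]
Algorithm: postorder visits root last, so walk postorder right-to-left;
each value is the root of the current inorder slice — split it at that
value, recurse on the right subtree first, then the left.
Recursive splits:
  root=22; inorder splits into left=[3, 6], right=[24]
  root=24; inorder splits into left=[], right=[]
  root=3; inorder splits into left=[], right=[6]
  root=6; inorder splits into left=[], right=[]
Reconstructed level-order: [22, 3, 24, 6]


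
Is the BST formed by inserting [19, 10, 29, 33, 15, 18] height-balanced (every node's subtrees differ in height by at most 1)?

Tree (level-order array): [19, 10, 29, None, 15, None, 33, None, 18]
Definition: a tree is height-balanced if, at every node, |h(left) - h(right)| <= 1 (empty subtree has height -1).
Bottom-up per-node check:
  node 18: h_left=-1, h_right=-1, diff=0 [OK], height=0
  node 15: h_left=-1, h_right=0, diff=1 [OK], height=1
  node 10: h_left=-1, h_right=1, diff=2 [FAIL (|-1-1|=2 > 1)], height=2
  node 33: h_left=-1, h_right=-1, diff=0 [OK], height=0
  node 29: h_left=-1, h_right=0, diff=1 [OK], height=1
  node 19: h_left=2, h_right=1, diff=1 [OK], height=3
Node 10 violates the condition: |-1 - 1| = 2 > 1.
Result: Not balanced


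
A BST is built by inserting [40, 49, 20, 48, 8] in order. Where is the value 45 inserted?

Starting tree (level order): [40, 20, 49, 8, None, 48]
Insertion path: 40 -> 49 -> 48
Result: insert 45 as left child of 48
Final tree (level order): [40, 20, 49, 8, None, 48, None, None, None, 45]


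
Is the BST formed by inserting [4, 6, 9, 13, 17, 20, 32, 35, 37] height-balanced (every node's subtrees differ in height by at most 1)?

Tree (level-order array): [4, None, 6, None, 9, None, 13, None, 17, None, 20, None, 32, None, 35, None, 37]
Definition: a tree is height-balanced if, at every node, |h(left) - h(right)| <= 1 (empty subtree has height -1).
Bottom-up per-node check:
  node 37: h_left=-1, h_right=-1, diff=0 [OK], height=0
  node 35: h_left=-1, h_right=0, diff=1 [OK], height=1
  node 32: h_left=-1, h_right=1, diff=2 [FAIL (|-1-1|=2 > 1)], height=2
  node 20: h_left=-1, h_right=2, diff=3 [FAIL (|-1-2|=3 > 1)], height=3
  node 17: h_left=-1, h_right=3, diff=4 [FAIL (|-1-3|=4 > 1)], height=4
  node 13: h_left=-1, h_right=4, diff=5 [FAIL (|-1-4|=5 > 1)], height=5
  node 9: h_left=-1, h_right=5, diff=6 [FAIL (|-1-5|=6 > 1)], height=6
  node 6: h_left=-1, h_right=6, diff=7 [FAIL (|-1-6|=7 > 1)], height=7
  node 4: h_left=-1, h_right=7, diff=8 [FAIL (|-1-7|=8 > 1)], height=8
Node 32 violates the condition: |-1 - 1| = 2 > 1.
Result: Not balanced


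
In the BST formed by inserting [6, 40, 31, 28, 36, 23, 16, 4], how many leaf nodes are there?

Tree built from: [6, 40, 31, 28, 36, 23, 16, 4]
Tree (level-order array): [6, 4, 40, None, None, 31, None, 28, 36, 23, None, None, None, 16]
Rule: A leaf has 0 children.
Per-node child counts:
  node 6: 2 child(ren)
  node 4: 0 child(ren)
  node 40: 1 child(ren)
  node 31: 2 child(ren)
  node 28: 1 child(ren)
  node 23: 1 child(ren)
  node 16: 0 child(ren)
  node 36: 0 child(ren)
Matching nodes: [4, 16, 36]
Count of leaf nodes: 3


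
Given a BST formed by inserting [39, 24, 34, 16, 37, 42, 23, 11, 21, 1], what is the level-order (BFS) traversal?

Tree insertion order: [39, 24, 34, 16, 37, 42, 23, 11, 21, 1]
Tree (level-order array): [39, 24, 42, 16, 34, None, None, 11, 23, None, 37, 1, None, 21]
BFS from the root, enqueuing left then right child of each popped node:
  queue [39] -> pop 39, enqueue [24, 42], visited so far: [39]
  queue [24, 42] -> pop 24, enqueue [16, 34], visited so far: [39, 24]
  queue [42, 16, 34] -> pop 42, enqueue [none], visited so far: [39, 24, 42]
  queue [16, 34] -> pop 16, enqueue [11, 23], visited so far: [39, 24, 42, 16]
  queue [34, 11, 23] -> pop 34, enqueue [37], visited so far: [39, 24, 42, 16, 34]
  queue [11, 23, 37] -> pop 11, enqueue [1], visited so far: [39, 24, 42, 16, 34, 11]
  queue [23, 37, 1] -> pop 23, enqueue [21], visited so far: [39, 24, 42, 16, 34, 11, 23]
  queue [37, 1, 21] -> pop 37, enqueue [none], visited so far: [39, 24, 42, 16, 34, 11, 23, 37]
  queue [1, 21] -> pop 1, enqueue [none], visited so far: [39, 24, 42, 16, 34, 11, 23, 37, 1]
  queue [21] -> pop 21, enqueue [none], visited so far: [39, 24, 42, 16, 34, 11, 23, 37, 1, 21]
Result: [39, 24, 42, 16, 34, 11, 23, 37, 1, 21]


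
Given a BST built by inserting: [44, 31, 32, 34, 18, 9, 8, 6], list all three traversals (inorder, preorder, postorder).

Tree insertion order: [44, 31, 32, 34, 18, 9, 8, 6]
Tree (level-order array): [44, 31, None, 18, 32, 9, None, None, 34, 8, None, None, None, 6]
Inorder (L, root, R): [6, 8, 9, 18, 31, 32, 34, 44]
Preorder (root, L, R): [44, 31, 18, 9, 8, 6, 32, 34]
Postorder (L, R, root): [6, 8, 9, 18, 34, 32, 31, 44]


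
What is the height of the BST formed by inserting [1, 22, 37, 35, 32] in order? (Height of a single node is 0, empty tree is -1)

Insertion order: [1, 22, 37, 35, 32]
Tree (level-order array): [1, None, 22, None, 37, 35, None, 32]
Compute height bottom-up (empty subtree = -1):
  height(32) = 1 + max(-1, -1) = 0
  height(35) = 1 + max(0, -1) = 1
  height(37) = 1 + max(1, -1) = 2
  height(22) = 1 + max(-1, 2) = 3
  height(1) = 1 + max(-1, 3) = 4
Height = 4


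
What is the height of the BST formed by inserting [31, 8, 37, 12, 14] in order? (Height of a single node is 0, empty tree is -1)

Insertion order: [31, 8, 37, 12, 14]
Tree (level-order array): [31, 8, 37, None, 12, None, None, None, 14]
Compute height bottom-up (empty subtree = -1):
  height(14) = 1 + max(-1, -1) = 0
  height(12) = 1 + max(-1, 0) = 1
  height(8) = 1 + max(-1, 1) = 2
  height(37) = 1 + max(-1, -1) = 0
  height(31) = 1 + max(2, 0) = 3
Height = 3


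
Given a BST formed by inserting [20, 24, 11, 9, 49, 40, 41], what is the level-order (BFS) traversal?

Tree insertion order: [20, 24, 11, 9, 49, 40, 41]
Tree (level-order array): [20, 11, 24, 9, None, None, 49, None, None, 40, None, None, 41]
BFS from the root, enqueuing left then right child of each popped node:
  queue [20] -> pop 20, enqueue [11, 24], visited so far: [20]
  queue [11, 24] -> pop 11, enqueue [9], visited so far: [20, 11]
  queue [24, 9] -> pop 24, enqueue [49], visited so far: [20, 11, 24]
  queue [9, 49] -> pop 9, enqueue [none], visited so far: [20, 11, 24, 9]
  queue [49] -> pop 49, enqueue [40], visited so far: [20, 11, 24, 9, 49]
  queue [40] -> pop 40, enqueue [41], visited so far: [20, 11, 24, 9, 49, 40]
  queue [41] -> pop 41, enqueue [none], visited so far: [20, 11, 24, 9, 49, 40, 41]
Result: [20, 11, 24, 9, 49, 40, 41]


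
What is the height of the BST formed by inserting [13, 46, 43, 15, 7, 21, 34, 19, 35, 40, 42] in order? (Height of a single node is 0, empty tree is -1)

Insertion order: [13, 46, 43, 15, 7, 21, 34, 19, 35, 40, 42]
Tree (level-order array): [13, 7, 46, None, None, 43, None, 15, None, None, 21, 19, 34, None, None, None, 35, None, 40, None, 42]
Compute height bottom-up (empty subtree = -1):
  height(7) = 1 + max(-1, -1) = 0
  height(19) = 1 + max(-1, -1) = 0
  height(42) = 1 + max(-1, -1) = 0
  height(40) = 1 + max(-1, 0) = 1
  height(35) = 1 + max(-1, 1) = 2
  height(34) = 1 + max(-1, 2) = 3
  height(21) = 1 + max(0, 3) = 4
  height(15) = 1 + max(-1, 4) = 5
  height(43) = 1 + max(5, -1) = 6
  height(46) = 1 + max(6, -1) = 7
  height(13) = 1 + max(0, 7) = 8
Height = 8


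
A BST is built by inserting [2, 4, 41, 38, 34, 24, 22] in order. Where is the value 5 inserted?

Starting tree (level order): [2, None, 4, None, 41, 38, None, 34, None, 24, None, 22]
Insertion path: 2 -> 4 -> 41 -> 38 -> 34 -> 24 -> 22
Result: insert 5 as left child of 22
Final tree (level order): [2, None, 4, None, 41, 38, None, 34, None, 24, None, 22, None, 5]


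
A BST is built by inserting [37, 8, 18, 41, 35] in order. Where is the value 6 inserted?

Starting tree (level order): [37, 8, 41, None, 18, None, None, None, 35]
Insertion path: 37 -> 8
Result: insert 6 as left child of 8
Final tree (level order): [37, 8, 41, 6, 18, None, None, None, None, None, 35]


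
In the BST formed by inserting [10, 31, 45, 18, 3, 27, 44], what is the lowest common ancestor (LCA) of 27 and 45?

Tree insertion order: [10, 31, 45, 18, 3, 27, 44]
Tree (level-order array): [10, 3, 31, None, None, 18, 45, None, 27, 44]
In a BST, the LCA of p=27, q=45 is the first node v on the
root-to-leaf path with p <= v <= q (go left if both < v, right if both > v).
Walk from root:
  at 10: both 27 and 45 > 10, go right
  at 31: 27 <= 31 <= 45, this is the LCA
LCA = 31


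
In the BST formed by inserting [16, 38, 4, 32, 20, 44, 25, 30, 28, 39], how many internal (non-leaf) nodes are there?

Tree built from: [16, 38, 4, 32, 20, 44, 25, 30, 28, 39]
Tree (level-order array): [16, 4, 38, None, None, 32, 44, 20, None, 39, None, None, 25, None, None, None, 30, 28]
Rule: An internal node has at least one child.
Per-node child counts:
  node 16: 2 child(ren)
  node 4: 0 child(ren)
  node 38: 2 child(ren)
  node 32: 1 child(ren)
  node 20: 1 child(ren)
  node 25: 1 child(ren)
  node 30: 1 child(ren)
  node 28: 0 child(ren)
  node 44: 1 child(ren)
  node 39: 0 child(ren)
Matching nodes: [16, 38, 32, 20, 25, 30, 44]
Count of internal (non-leaf) nodes: 7


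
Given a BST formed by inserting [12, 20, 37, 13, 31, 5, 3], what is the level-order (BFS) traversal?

Tree insertion order: [12, 20, 37, 13, 31, 5, 3]
Tree (level-order array): [12, 5, 20, 3, None, 13, 37, None, None, None, None, 31]
BFS from the root, enqueuing left then right child of each popped node:
  queue [12] -> pop 12, enqueue [5, 20], visited so far: [12]
  queue [5, 20] -> pop 5, enqueue [3], visited so far: [12, 5]
  queue [20, 3] -> pop 20, enqueue [13, 37], visited so far: [12, 5, 20]
  queue [3, 13, 37] -> pop 3, enqueue [none], visited so far: [12, 5, 20, 3]
  queue [13, 37] -> pop 13, enqueue [none], visited so far: [12, 5, 20, 3, 13]
  queue [37] -> pop 37, enqueue [31], visited so far: [12, 5, 20, 3, 13, 37]
  queue [31] -> pop 31, enqueue [none], visited so far: [12, 5, 20, 3, 13, 37, 31]
Result: [12, 5, 20, 3, 13, 37, 31]


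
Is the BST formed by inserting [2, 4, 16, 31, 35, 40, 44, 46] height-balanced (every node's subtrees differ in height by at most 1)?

Tree (level-order array): [2, None, 4, None, 16, None, 31, None, 35, None, 40, None, 44, None, 46]
Definition: a tree is height-balanced if, at every node, |h(left) - h(right)| <= 1 (empty subtree has height -1).
Bottom-up per-node check:
  node 46: h_left=-1, h_right=-1, diff=0 [OK], height=0
  node 44: h_left=-1, h_right=0, diff=1 [OK], height=1
  node 40: h_left=-1, h_right=1, diff=2 [FAIL (|-1-1|=2 > 1)], height=2
  node 35: h_left=-1, h_right=2, diff=3 [FAIL (|-1-2|=3 > 1)], height=3
  node 31: h_left=-1, h_right=3, diff=4 [FAIL (|-1-3|=4 > 1)], height=4
  node 16: h_left=-1, h_right=4, diff=5 [FAIL (|-1-4|=5 > 1)], height=5
  node 4: h_left=-1, h_right=5, diff=6 [FAIL (|-1-5|=6 > 1)], height=6
  node 2: h_left=-1, h_right=6, diff=7 [FAIL (|-1-6|=7 > 1)], height=7
Node 40 violates the condition: |-1 - 1| = 2 > 1.
Result: Not balanced


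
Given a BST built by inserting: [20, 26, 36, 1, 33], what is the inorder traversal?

Tree insertion order: [20, 26, 36, 1, 33]
Tree (level-order array): [20, 1, 26, None, None, None, 36, 33]
Inorder traversal: [1, 20, 26, 33, 36]


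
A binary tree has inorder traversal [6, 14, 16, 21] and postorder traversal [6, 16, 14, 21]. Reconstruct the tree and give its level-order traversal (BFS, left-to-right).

Inorder:   [6, 14, 16, 21]
Postorder: [6, 16, 14, 21]
Algorithm: postorder visits root last, so walk postorder right-to-left;
each value is the root of the current inorder slice — split it at that
value, recurse on the right subtree first, then the left.
Recursive splits:
  root=21; inorder splits into left=[6, 14, 16], right=[]
  root=14; inorder splits into left=[6], right=[16]
  root=16; inorder splits into left=[], right=[]
  root=6; inorder splits into left=[], right=[]
Reconstructed level-order: [21, 14, 6, 16]


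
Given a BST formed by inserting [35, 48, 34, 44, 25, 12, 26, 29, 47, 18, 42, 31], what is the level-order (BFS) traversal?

Tree insertion order: [35, 48, 34, 44, 25, 12, 26, 29, 47, 18, 42, 31]
Tree (level-order array): [35, 34, 48, 25, None, 44, None, 12, 26, 42, 47, None, 18, None, 29, None, None, None, None, None, None, None, 31]
BFS from the root, enqueuing left then right child of each popped node:
  queue [35] -> pop 35, enqueue [34, 48], visited so far: [35]
  queue [34, 48] -> pop 34, enqueue [25], visited so far: [35, 34]
  queue [48, 25] -> pop 48, enqueue [44], visited so far: [35, 34, 48]
  queue [25, 44] -> pop 25, enqueue [12, 26], visited so far: [35, 34, 48, 25]
  queue [44, 12, 26] -> pop 44, enqueue [42, 47], visited so far: [35, 34, 48, 25, 44]
  queue [12, 26, 42, 47] -> pop 12, enqueue [18], visited so far: [35, 34, 48, 25, 44, 12]
  queue [26, 42, 47, 18] -> pop 26, enqueue [29], visited so far: [35, 34, 48, 25, 44, 12, 26]
  queue [42, 47, 18, 29] -> pop 42, enqueue [none], visited so far: [35, 34, 48, 25, 44, 12, 26, 42]
  queue [47, 18, 29] -> pop 47, enqueue [none], visited so far: [35, 34, 48, 25, 44, 12, 26, 42, 47]
  queue [18, 29] -> pop 18, enqueue [none], visited so far: [35, 34, 48, 25, 44, 12, 26, 42, 47, 18]
  queue [29] -> pop 29, enqueue [31], visited so far: [35, 34, 48, 25, 44, 12, 26, 42, 47, 18, 29]
  queue [31] -> pop 31, enqueue [none], visited so far: [35, 34, 48, 25, 44, 12, 26, 42, 47, 18, 29, 31]
Result: [35, 34, 48, 25, 44, 12, 26, 42, 47, 18, 29, 31]


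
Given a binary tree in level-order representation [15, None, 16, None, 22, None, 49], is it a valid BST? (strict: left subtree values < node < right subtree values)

Level-order array: [15, None, 16, None, 22, None, 49]
Validate using subtree bounds (lo, hi): at each node, require lo < value < hi,
then recurse left with hi=value and right with lo=value.
Preorder trace (stopping at first violation):
  at node 15 with bounds (-inf, +inf): OK
  at node 16 with bounds (15, +inf): OK
  at node 22 with bounds (16, +inf): OK
  at node 49 with bounds (22, +inf): OK
No violation found at any node.
Result: Valid BST


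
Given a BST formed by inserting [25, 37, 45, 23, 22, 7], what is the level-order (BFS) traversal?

Tree insertion order: [25, 37, 45, 23, 22, 7]
Tree (level-order array): [25, 23, 37, 22, None, None, 45, 7]
BFS from the root, enqueuing left then right child of each popped node:
  queue [25] -> pop 25, enqueue [23, 37], visited so far: [25]
  queue [23, 37] -> pop 23, enqueue [22], visited so far: [25, 23]
  queue [37, 22] -> pop 37, enqueue [45], visited so far: [25, 23, 37]
  queue [22, 45] -> pop 22, enqueue [7], visited so far: [25, 23, 37, 22]
  queue [45, 7] -> pop 45, enqueue [none], visited so far: [25, 23, 37, 22, 45]
  queue [7] -> pop 7, enqueue [none], visited so far: [25, 23, 37, 22, 45, 7]
Result: [25, 23, 37, 22, 45, 7]


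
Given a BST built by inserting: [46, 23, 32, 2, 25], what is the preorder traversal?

Tree insertion order: [46, 23, 32, 2, 25]
Tree (level-order array): [46, 23, None, 2, 32, None, None, 25]
Preorder traversal: [46, 23, 2, 32, 25]


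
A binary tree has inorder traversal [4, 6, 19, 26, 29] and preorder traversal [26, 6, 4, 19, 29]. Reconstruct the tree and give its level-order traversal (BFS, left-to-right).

Inorder:  [4, 6, 19, 26, 29]
Preorder: [26, 6, 4, 19, 29]
Algorithm: preorder visits root first, so consume preorder in order;
for each root, split the current inorder slice at that value into
left-subtree inorder and right-subtree inorder, then recurse.
Recursive splits:
  root=26; inorder splits into left=[4, 6, 19], right=[29]
  root=6; inorder splits into left=[4], right=[19]
  root=4; inorder splits into left=[], right=[]
  root=19; inorder splits into left=[], right=[]
  root=29; inorder splits into left=[], right=[]
Reconstructed level-order: [26, 6, 29, 4, 19]


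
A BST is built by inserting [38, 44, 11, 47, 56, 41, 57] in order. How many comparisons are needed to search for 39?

Search path for 39: 38 -> 44 -> 41
Found: False
Comparisons: 3


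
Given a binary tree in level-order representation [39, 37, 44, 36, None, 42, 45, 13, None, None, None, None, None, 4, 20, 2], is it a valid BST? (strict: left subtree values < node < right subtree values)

Level-order array: [39, 37, 44, 36, None, 42, 45, 13, None, None, None, None, None, 4, 20, 2]
Validate using subtree bounds (lo, hi): at each node, require lo < value < hi,
then recurse left with hi=value and right with lo=value.
Preorder trace (stopping at first violation):
  at node 39 with bounds (-inf, +inf): OK
  at node 37 with bounds (-inf, 39): OK
  at node 36 with bounds (-inf, 37): OK
  at node 13 with bounds (-inf, 36): OK
  at node 4 with bounds (-inf, 13): OK
  at node 2 with bounds (-inf, 4): OK
  at node 20 with bounds (13, 36): OK
  at node 44 with bounds (39, +inf): OK
  at node 42 with bounds (39, 44): OK
  at node 45 with bounds (44, +inf): OK
No violation found at any node.
Result: Valid BST


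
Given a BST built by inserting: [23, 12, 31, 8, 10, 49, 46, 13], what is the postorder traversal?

Tree insertion order: [23, 12, 31, 8, 10, 49, 46, 13]
Tree (level-order array): [23, 12, 31, 8, 13, None, 49, None, 10, None, None, 46]
Postorder traversal: [10, 8, 13, 12, 46, 49, 31, 23]


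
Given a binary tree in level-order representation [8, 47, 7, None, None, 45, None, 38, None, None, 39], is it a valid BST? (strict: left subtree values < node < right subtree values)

Level-order array: [8, 47, 7, None, None, 45, None, 38, None, None, 39]
Validate using subtree bounds (lo, hi): at each node, require lo < value < hi,
then recurse left with hi=value and right with lo=value.
Preorder trace (stopping at first violation):
  at node 8 with bounds (-inf, +inf): OK
  at node 47 with bounds (-inf, 8): VIOLATION
Node 47 violates its bound: not (-inf < 47 < 8).
Result: Not a valid BST


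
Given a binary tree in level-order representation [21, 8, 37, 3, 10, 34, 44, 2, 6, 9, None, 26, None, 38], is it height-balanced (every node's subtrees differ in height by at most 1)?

Tree (level-order array): [21, 8, 37, 3, 10, 34, 44, 2, 6, 9, None, 26, None, 38]
Definition: a tree is height-balanced if, at every node, |h(left) - h(right)| <= 1 (empty subtree has height -1).
Bottom-up per-node check:
  node 2: h_left=-1, h_right=-1, diff=0 [OK], height=0
  node 6: h_left=-1, h_right=-1, diff=0 [OK], height=0
  node 3: h_left=0, h_right=0, diff=0 [OK], height=1
  node 9: h_left=-1, h_right=-1, diff=0 [OK], height=0
  node 10: h_left=0, h_right=-1, diff=1 [OK], height=1
  node 8: h_left=1, h_right=1, diff=0 [OK], height=2
  node 26: h_left=-1, h_right=-1, diff=0 [OK], height=0
  node 34: h_left=0, h_right=-1, diff=1 [OK], height=1
  node 38: h_left=-1, h_right=-1, diff=0 [OK], height=0
  node 44: h_left=0, h_right=-1, diff=1 [OK], height=1
  node 37: h_left=1, h_right=1, diff=0 [OK], height=2
  node 21: h_left=2, h_right=2, diff=0 [OK], height=3
All nodes satisfy the balance condition.
Result: Balanced


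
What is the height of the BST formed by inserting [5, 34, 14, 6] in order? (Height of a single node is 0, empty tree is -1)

Insertion order: [5, 34, 14, 6]
Tree (level-order array): [5, None, 34, 14, None, 6]
Compute height bottom-up (empty subtree = -1):
  height(6) = 1 + max(-1, -1) = 0
  height(14) = 1 + max(0, -1) = 1
  height(34) = 1 + max(1, -1) = 2
  height(5) = 1 + max(-1, 2) = 3
Height = 3


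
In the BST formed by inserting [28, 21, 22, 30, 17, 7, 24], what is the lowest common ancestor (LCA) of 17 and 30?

Tree insertion order: [28, 21, 22, 30, 17, 7, 24]
Tree (level-order array): [28, 21, 30, 17, 22, None, None, 7, None, None, 24]
In a BST, the LCA of p=17, q=30 is the first node v on the
root-to-leaf path with p <= v <= q (go left if both < v, right if both > v).
Walk from root:
  at 28: 17 <= 28 <= 30, this is the LCA
LCA = 28


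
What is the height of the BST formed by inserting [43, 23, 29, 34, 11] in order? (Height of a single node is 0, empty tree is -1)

Insertion order: [43, 23, 29, 34, 11]
Tree (level-order array): [43, 23, None, 11, 29, None, None, None, 34]
Compute height bottom-up (empty subtree = -1):
  height(11) = 1 + max(-1, -1) = 0
  height(34) = 1 + max(-1, -1) = 0
  height(29) = 1 + max(-1, 0) = 1
  height(23) = 1 + max(0, 1) = 2
  height(43) = 1 + max(2, -1) = 3
Height = 3


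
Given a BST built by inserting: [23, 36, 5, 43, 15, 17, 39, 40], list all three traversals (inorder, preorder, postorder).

Tree insertion order: [23, 36, 5, 43, 15, 17, 39, 40]
Tree (level-order array): [23, 5, 36, None, 15, None, 43, None, 17, 39, None, None, None, None, 40]
Inorder (L, root, R): [5, 15, 17, 23, 36, 39, 40, 43]
Preorder (root, L, R): [23, 5, 15, 17, 36, 43, 39, 40]
Postorder (L, R, root): [17, 15, 5, 40, 39, 43, 36, 23]


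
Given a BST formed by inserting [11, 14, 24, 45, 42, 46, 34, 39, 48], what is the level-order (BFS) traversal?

Tree insertion order: [11, 14, 24, 45, 42, 46, 34, 39, 48]
Tree (level-order array): [11, None, 14, None, 24, None, 45, 42, 46, 34, None, None, 48, None, 39]
BFS from the root, enqueuing left then right child of each popped node:
  queue [11] -> pop 11, enqueue [14], visited so far: [11]
  queue [14] -> pop 14, enqueue [24], visited so far: [11, 14]
  queue [24] -> pop 24, enqueue [45], visited so far: [11, 14, 24]
  queue [45] -> pop 45, enqueue [42, 46], visited so far: [11, 14, 24, 45]
  queue [42, 46] -> pop 42, enqueue [34], visited so far: [11, 14, 24, 45, 42]
  queue [46, 34] -> pop 46, enqueue [48], visited so far: [11, 14, 24, 45, 42, 46]
  queue [34, 48] -> pop 34, enqueue [39], visited so far: [11, 14, 24, 45, 42, 46, 34]
  queue [48, 39] -> pop 48, enqueue [none], visited so far: [11, 14, 24, 45, 42, 46, 34, 48]
  queue [39] -> pop 39, enqueue [none], visited so far: [11, 14, 24, 45, 42, 46, 34, 48, 39]
Result: [11, 14, 24, 45, 42, 46, 34, 48, 39]


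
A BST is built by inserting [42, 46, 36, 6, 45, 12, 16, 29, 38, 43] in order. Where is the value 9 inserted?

Starting tree (level order): [42, 36, 46, 6, 38, 45, None, None, 12, None, None, 43, None, None, 16, None, None, None, 29]
Insertion path: 42 -> 36 -> 6 -> 12
Result: insert 9 as left child of 12
Final tree (level order): [42, 36, 46, 6, 38, 45, None, None, 12, None, None, 43, None, 9, 16, None, None, None, None, None, 29]


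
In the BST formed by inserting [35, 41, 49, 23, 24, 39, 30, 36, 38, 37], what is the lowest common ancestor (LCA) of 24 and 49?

Tree insertion order: [35, 41, 49, 23, 24, 39, 30, 36, 38, 37]
Tree (level-order array): [35, 23, 41, None, 24, 39, 49, None, 30, 36, None, None, None, None, None, None, 38, 37]
In a BST, the LCA of p=24, q=49 is the first node v on the
root-to-leaf path with p <= v <= q (go left if both < v, right if both > v).
Walk from root:
  at 35: 24 <= 35 <= 49, this is the LCA
LCA = 35


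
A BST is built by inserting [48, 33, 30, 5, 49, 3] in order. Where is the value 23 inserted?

Starting tree (level order): [48, 33, 49, 30, None, None, None, 5, None, 3]
Insertion path: 48 -> 33 -> 30 -> 5
Result: insert 23 as right child of 5
Final tree (level order): [48, 33, 49, 30, None, None, None, 5, None, 3, 23]


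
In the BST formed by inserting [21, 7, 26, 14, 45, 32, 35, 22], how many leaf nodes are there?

Tree built from: [21, 7, 26, 14, 45, 32, 35, 22]
Tree (level-order array): [21, 7, 26, None, 14, 22, 45, None, None, None, None, 32, None, None, 35]
Rule: A leaf has 0 children.
Per-node child counts:
  node 21: 2 child(ren)
  node 7: 1 child(ren)
  node 14: 0 child(ren)
  node 26: 2 child(ren)
  node 22: 0 child(ren)
  node 45: 1 child(ren)
  node 32: 1 child(ren)
  node 35: 0 child(ren)
Matching nodes: [14, 22, 35]
Count of leaf nodes: 3


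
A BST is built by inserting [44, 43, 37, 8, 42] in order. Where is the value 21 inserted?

Starting tree (level order): [44, 43, None, 37, None, 8, 42]
Insertion path: 44 -> 43 -> 37 -> 8
Result: insert 21 as right child of 8
Final tree (level order): [44, 43, None, 37, None, 8, 42, None, 21]


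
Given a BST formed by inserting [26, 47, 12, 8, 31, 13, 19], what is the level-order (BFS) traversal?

Tree insertion order: [26, 47, 12, 8, 31, 13, 19]
Tree (level-order array): [26, 12, 47, 8, 13, 31, None, None, None, None, 19]
BFS from the root, enqueuing left then right child of each popped node:
  queue [26] -> pop 26, enqueue [12, 47], visited so far: [26]
  queue [12, 47] -> pop 12, enqueue [8, 13], visited so far: [26, 12]
  queue [47, 8, 13] -> pop 47, enqueue [31], visited so far: [26, 12, 47]
  queue [8, 13, 31] -> pop 8, enqueue [none], visited so far: [26, 12, 47, 8]
  queue [13, 31] -> pop 13, enqueue [19], visited so far: [26, 12, 47, 8, 13]
  queue [31, 19] -> pop 31, enqueue [none], visited so far: [26, 12, 47, 8, 13, 31]
  queue [19] -> pop 19, enqueue [none], visited so far: [26, 12, 47, 8, 13, 31, 19]
Result: [26, 12, 47, 8, 13, 31, 19]


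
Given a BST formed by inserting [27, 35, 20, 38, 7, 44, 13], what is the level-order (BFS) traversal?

Tree insertion order: [27, 35, 20, 38, 7, 44, 13]
Tree (level-order array): [27, 20, 35, 7, None, None, 38, None, 13, None, 44]
BFS from the root, enqueuing left then right child of each popped node:
  queue [27] -> pop 27, enqueue [20, 35], visited so far: [27]
  queue [20, 35] -> pop 20, enqueue [7], visited so far: [27, 20]
  queue [35, 7] -> pop 35, enqueue [38], visited so far: [27, 20, 35]
  queue [7, 38] -> pop 7, enqueue [13], visited so far: [27, 20, 35, 7]
  queue [38, 13] -> pop 38, enqueue [44], visited so far: [27, 20, 35, 7, 38]
  queue [13, 44] -> pop 13, enqueue [none], visited so far: [27, 20, 35, 7, 38, 13]
  queue [44] -> pop 44, enqueue [none], visited so far: [27, 20, 35, 7, 38, 13, 44]
Result: [27, 20, 35, 7, 38, 13, 44]


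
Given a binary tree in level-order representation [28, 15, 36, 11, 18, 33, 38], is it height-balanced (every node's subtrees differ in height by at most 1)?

Tree (level-order array): [28, 15, 36, 11, 18, 33, 38]
Definition: a tree is height-balanced if, at every node, |h(left) - h(right)| <= 1 (empty subtree has height -1).
Bottom-up per-node check:
  node 11: h_left=-1, h_right=-1, diff=0 [OK], height=0
  node 18: h_left=-1, h_right=-1, diff=0 [OK], height=0
  node 15: h_left=0, h_right=0, diff=0 [OK], height=1
  node 33: h_left=-1, h_right=-1, diff=0 [OK], height=0
  node 38: h_left=-1, h_right=-1, diff=0 [OK], height=0
  node 36: h_left=0, h_right=0, diff=0 [OK], height=1
  node 28: h_left=1, h_right=1, diff=0 [OK], height=2
All nodes satisfy the balance condition.
Result: Balanced


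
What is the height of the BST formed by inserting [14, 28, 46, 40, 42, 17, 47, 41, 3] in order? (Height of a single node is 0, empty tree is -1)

Insertion order: [14, 28, 46, 40, 42, 17, 47, 41, 3]
Tree (level-order array): [14, 3, 28, None, None, 17, 46, None, None, 40, 47, None, 42, None, None, 41]
Compute height bottom-up (empty subtree = -1):
  height(3) = 1 + max(-1, -1) = 0
  height(17) = 1 + max(-1, -1) = 0
  height(41) = 1 + max(-1, -1) = 0
  height(42) = 1 + max(0, -1) = 1
  height(40) = 1 + max(-1, 1) = 2
  height(47) = 1 + max(-1, -1) = 0
  height(46) = 1 + max(2, 0) = 3
  height(28) = 1 + max(0, 3) = 4
  height(14) = 1 + max(0, 4) = 5
Height = 5


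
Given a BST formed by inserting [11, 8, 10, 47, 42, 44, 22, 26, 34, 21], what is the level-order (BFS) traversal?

Tree insertion order: [11, 8, 10, 47, 42, 44, 22, 26, 34, 21]
Tree (level-order array): [11, 8, 47, None, 10, 42, None, None, None, 22, 44, 21, 26, None, None, None, None, None, 34]
BFS from the root, enqueuing left then right child of each popped node:
  queue [11] -> pop 11, enqueue [8, 47], visited so far: [11]
  queue [8, 47] -> pop 8, enqueue [10], visited so far: [11, 8]
  queue [47, 10] -> pop 47, enqueue [42], visited so far: [11, 8, 47]
  queue [10, 42] -> pop 10, enqueue [none], visited so far: [11, 8, 47, 10]
  queue [42] -> pop 42, enqueue [22, 44], visited so far: [11, 8, 47, 10, 42]
  queue [22, 44] -> pop 22, enqueue [21, 26], visited so far: [11, 8, 47, 10, 42, 22]
  queue [44, 21, 26] -> pop 44, enqueue [none], visited so far: [11, 8, 47, 10, 42, 22, 44]
  queue [21, 26] -> pop 21, enqueue [none], visited so far: [11, 8, 47, 10, 42, 22, 44, 21]
  queue [26] -> pop 26, enqueue [34], visited so far: [11, 8, 47, 10, 42, 22, 44, 21, 26]
  queue [34] -> pop 34, enqueue [none], visited so far: [11, 8, 47, 10, 42, 22, 44, 21, 26, 34]
Result: [11, 8, 47, 10, 42, 22, 44, 21, 26, 34]


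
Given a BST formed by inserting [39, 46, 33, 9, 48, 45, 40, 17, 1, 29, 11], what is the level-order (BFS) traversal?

Tree insertion order: [39, 46, 33, 9, 48, 45, 40, 17, 1, 29, 11]
Tree (level-order array): [39, 33, 46, 9, None, 45, 48, 1, 17, 40, None, None, None, None, None, 11, 29]
BFS from the root, enqueuing left then right child of each popped node:
  queue [39] -> pop 39, enqueue [33, 46], visited so far: [39]
  queue [33, 46] -> pop 33, enqueue [9], visited so far: [39, 33]
  queue [46, 9] -> pop 46, enqueue [45, 48], visited so far: [39, 33, 46]
  queue [9, 45, 48] -> pop 9, enqueue [1, 17], visited so far: [39, 33, 46, 9]
  queue [45, 48, 1, 17] -> pop 45, enqueue [40], visited so far: [39, 33, 46, 9, 45]
  queue [48, 1, 17, 40] -> pop 48, enqueue [none], visited so far: [39, 33, 46, 9, 45, 48]
  queue [1, 17, 40] -> pop 1, enqueue [none], visited so far: [39, 33, 46, 9, 45, 48, 1]
  queue [17, 40] -> pop 17, enqueue [11, 29], visited so far: [39, 33, 46, 9, 45, 48, 1, 17]
  queue [40, 11, 29] -> pop 40, enqueue [none], visited so far: [39, 33, 46, 9, 45, 48, 1, 17, 40]
  queue [11, 29] -> pop 11, enqueue [none], visited so far: [39, 33, 46, 9, 45, 48, 1, 17, 40, 11]
  queue [29] -> pop 29, enqueue [none], visited so far: [39, 33, 46, 9, 45, 48, 1, 17, 40, 11, 29]
Result: [39, 33, 46, 9, 45, 48, 1, 17, 40, 11, 29]


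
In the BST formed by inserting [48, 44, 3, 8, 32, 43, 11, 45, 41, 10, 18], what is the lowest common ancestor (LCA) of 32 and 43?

Tree insertion order: [48, 44, 3, 8, 32, 43, 11, 45, 41, 10, 18]
Tree (level-order array): [48, 44, None, 3, 45, None, 8, None, None, None, 32, 11, 43, 10, 18, 41]
In a BST, the LCA of p=32, q=43 is the first node v on the
root-to-leaf path with p <= v <= q (go left if both < v, right if both > v).
Walk from root:
  at 48: both 32 and 43 < 48, go left
  at 44: both 32 and 43 < 44, go left
  at 3: both 32 and 43 > 3, go right
  at 8: both 32 and 43 > 8, go right
  at 32: 32 <= 32 <= 43, this is the LCA
LCA = 32


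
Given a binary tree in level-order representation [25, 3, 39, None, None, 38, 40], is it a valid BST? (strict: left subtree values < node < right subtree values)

Level-order array: [25, 3, 39, None, None, 38, 40]
Validate using subtree bounds (lo, hi): at each node, require lo < value < hi,
then recurse left with hi=value and right with lo=value.
Preorder trace (stopping at first violation):
  at node 25 with bounds (-inf, +inf): OK
  at node 3 with bounds (-inf, 25): OK
  at node 39 with bounds (25, +inf): OK
  at node 38 with bounds (25, 39): OK
  at node 40 with bounds (39, +inf): OK
No violation found at any node.
Result: Valid BST


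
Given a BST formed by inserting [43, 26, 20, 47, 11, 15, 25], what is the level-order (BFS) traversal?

Tree insertion order: [43, 26, 20, 47, 11, 15, 25]
Tree (level-order array): [43, 26, 47, 20, None, None, None, 11, 25, None, 15]
BFS from the root, enqueuing left then right child of each popped node:
  queue [43] -> pop 43, enqueue [26, 47], visited so far: [43]
  queue [26, 47] -> pop 26, enqueue [20], visited so far: [43, 26]
  queue [47, 20] -> pop 47, enqueue [none], visited so far: [43, 26, 47]
  queue [20] -> pop 20, enqueue [11, 25], visited so far: [43, 26, 47, 20]
  queue [11, 25] -> pop 11, enqueue [15], visited so far: [43, 26, 47, 20, 11]
  queue [25, 15] -> pop 25, enqueue [none], visited so far: [43, 26, 47, 20, 11, 25]
  queue [15] -> pop 15, enqueue [none], visited so far: [43, 26, 47, 20, 11, 25, 15]
Result: [43, 26, 47, 20, 11, 25, 15]


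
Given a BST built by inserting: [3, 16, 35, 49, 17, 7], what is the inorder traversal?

Tree insertion order: [3, 16, 35, 49, 17, 7]
Tree (level-order array): [3, None, 16, 7, 35, None, None, 17, 49]
Inorder traversal: [3, 7, 16, 17, 35, 49]


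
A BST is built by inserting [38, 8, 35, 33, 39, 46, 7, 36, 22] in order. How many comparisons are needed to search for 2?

Search path for 2: 38 -> 8 -> 7
Found: False
Comparisons: 3


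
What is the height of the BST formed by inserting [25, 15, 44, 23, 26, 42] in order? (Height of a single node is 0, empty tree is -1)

Insertion order: [25, 15, 44, 23, 26, 42]
Tree (level-order array): [25, 15, 44, None, 23, 26, None, None, None, None, 42]
Compute height bottom-up (empty subtree = -1):
  height(23) = 1 + max(-1, -1) = 0
  height(15) = 1 + max(-1, 0) = 1
  height(42) = 1 + max(-1, -1) = 0
  height(26) = 1 + max(-1, 0) = 1
  height(44) = 1 + max(1, -1) = 2
  height(25) = 1 + max(1, 2) = 3
Height = 3
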